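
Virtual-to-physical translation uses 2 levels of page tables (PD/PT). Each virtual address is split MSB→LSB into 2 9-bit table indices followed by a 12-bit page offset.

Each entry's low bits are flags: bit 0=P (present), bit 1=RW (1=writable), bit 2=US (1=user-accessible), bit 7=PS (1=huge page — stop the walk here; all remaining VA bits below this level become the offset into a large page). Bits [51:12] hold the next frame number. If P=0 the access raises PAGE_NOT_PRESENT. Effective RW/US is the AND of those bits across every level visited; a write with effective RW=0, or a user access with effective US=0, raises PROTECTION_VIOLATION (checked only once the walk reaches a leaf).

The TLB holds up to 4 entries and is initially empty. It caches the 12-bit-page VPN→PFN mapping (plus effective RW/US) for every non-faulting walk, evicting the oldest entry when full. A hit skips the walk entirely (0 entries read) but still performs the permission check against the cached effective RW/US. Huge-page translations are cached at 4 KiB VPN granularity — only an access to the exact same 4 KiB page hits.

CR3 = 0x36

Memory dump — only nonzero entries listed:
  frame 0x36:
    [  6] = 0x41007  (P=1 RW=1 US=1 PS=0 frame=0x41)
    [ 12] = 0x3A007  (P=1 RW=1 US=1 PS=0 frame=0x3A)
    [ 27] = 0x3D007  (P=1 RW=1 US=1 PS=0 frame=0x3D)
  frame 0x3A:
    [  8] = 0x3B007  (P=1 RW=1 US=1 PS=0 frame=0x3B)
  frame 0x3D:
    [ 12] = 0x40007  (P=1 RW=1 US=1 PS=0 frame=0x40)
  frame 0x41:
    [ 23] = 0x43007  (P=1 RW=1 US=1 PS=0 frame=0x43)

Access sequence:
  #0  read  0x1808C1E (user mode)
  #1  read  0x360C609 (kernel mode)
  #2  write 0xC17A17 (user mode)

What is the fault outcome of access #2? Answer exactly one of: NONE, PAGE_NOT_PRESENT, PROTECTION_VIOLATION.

Walk each access:
#0 VA=0x1808C1E (r,user):
  lvl0: tbl 0x36, slot 12 ⇒ 0x3A007 (P1/RW1/US1/PS0)
  lvl1: tbl 0x3A, slot 8 ⇒ 0x3B007 (P1/RW1/US1/PS0)
  → PA=0x3BC1E  (2 entries read)
#1 VA=0x360C609 (r,kernel):
  lvl0: tbl 0x36, slot 27 ⇒ 0x3D007 (P1/RW1/US1/PS0)
  lvl1: tbl 0x3D, slot 12 ⇒ 0x40007 (P1/RW1/US1/PS0)
  → PA=0x40609  (2 entries read)
#2 VA=0xC17A17 (w,user):
  lvl0: tbl 0x36, slot 6 ⇒ 0x41007 (P1/RW1/US1/PS0)
  lvl1: tbl 0x41, slot 23 ⇒ 0x43007 (P1/RW1/US1/PS0)
  → PA=0x43A17  (2 entries read)

Access #2 fault: NONE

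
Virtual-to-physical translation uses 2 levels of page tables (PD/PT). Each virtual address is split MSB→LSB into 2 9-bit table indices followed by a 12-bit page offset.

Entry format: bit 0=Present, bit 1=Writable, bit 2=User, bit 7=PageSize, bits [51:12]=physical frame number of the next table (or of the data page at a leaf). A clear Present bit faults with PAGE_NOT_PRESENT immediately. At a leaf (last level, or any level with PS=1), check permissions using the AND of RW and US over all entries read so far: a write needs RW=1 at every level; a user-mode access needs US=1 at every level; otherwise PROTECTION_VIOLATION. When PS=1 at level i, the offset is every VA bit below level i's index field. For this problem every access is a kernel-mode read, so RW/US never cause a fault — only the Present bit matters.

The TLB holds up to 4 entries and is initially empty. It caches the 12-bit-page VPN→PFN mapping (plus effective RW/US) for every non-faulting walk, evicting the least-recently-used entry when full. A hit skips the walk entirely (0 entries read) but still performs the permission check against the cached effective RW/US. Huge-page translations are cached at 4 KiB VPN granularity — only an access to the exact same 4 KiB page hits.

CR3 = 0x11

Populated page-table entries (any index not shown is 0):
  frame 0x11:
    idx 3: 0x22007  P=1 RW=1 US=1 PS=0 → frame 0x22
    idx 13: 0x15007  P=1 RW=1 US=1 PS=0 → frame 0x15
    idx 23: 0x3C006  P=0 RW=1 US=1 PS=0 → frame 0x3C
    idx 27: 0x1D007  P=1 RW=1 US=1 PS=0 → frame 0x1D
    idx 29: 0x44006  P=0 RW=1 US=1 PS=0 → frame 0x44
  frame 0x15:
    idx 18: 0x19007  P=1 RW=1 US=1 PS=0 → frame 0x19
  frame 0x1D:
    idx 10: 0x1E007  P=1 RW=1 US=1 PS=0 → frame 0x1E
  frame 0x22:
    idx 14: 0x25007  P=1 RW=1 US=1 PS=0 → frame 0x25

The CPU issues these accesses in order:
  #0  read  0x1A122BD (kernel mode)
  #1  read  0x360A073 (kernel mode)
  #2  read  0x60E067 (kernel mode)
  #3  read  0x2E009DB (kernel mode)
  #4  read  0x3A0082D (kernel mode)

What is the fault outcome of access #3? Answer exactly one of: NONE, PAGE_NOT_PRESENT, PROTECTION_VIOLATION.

Walk each access:
#0 VA=0x1A122BD (r,kernel):
  lvl0: tbl 0x11, slot 13 ⇒ 0x15007 (P1/RW1/US1/PS0)
  lvl1: tbl 0x15, slot 18 ⇒ 0x19007 (P1/RW1/US1/PS0)
  ⇒ phys 0x192BD  [2 reads]
#1 VA=0x360A073 (r,kernel):
  lvl0: tbl 0x11, slot 27 ⇒ 0x1D007 (P1/RW1/US1/PS0)
  lvl1: tbl 0x1D, slot 10 ⇒ 0x1E007 (P1/RW1/US1/PS0)
  ⇒ phys 0x1E073  [2 reads]
#2 VA=0x60E067 (r,kernel):
  lvl0: tbl 0x11, slot 3 ⇒ 0x22007 (P1/RW1/US1/PS0)
  lvl1: tbl 0x22, slot 14 ⇒ 0x25007 (P1/RW1/US1/PS0)
  ⇒ phys 0x25067  [2 reads]
#3 VA=0x2E009DB (r,kernel):
  lvl0: tbl 0x11, slot 23 ⇒ 0x3C006 (P0/RW1/US1/PS0)
  → PAGE_NOT_PRESENT  (1 entries read)
#4 VA=0x3A0082D (r,kernel):
  lvl0: tbl 0x11, slot 29 ⇒ 0x44006 (P0/RW1/US1/PS0)
  → PAGE_NOT_PRESENT  (1 entries read)

Access #3 fault: PAGE_NOT_PRESENT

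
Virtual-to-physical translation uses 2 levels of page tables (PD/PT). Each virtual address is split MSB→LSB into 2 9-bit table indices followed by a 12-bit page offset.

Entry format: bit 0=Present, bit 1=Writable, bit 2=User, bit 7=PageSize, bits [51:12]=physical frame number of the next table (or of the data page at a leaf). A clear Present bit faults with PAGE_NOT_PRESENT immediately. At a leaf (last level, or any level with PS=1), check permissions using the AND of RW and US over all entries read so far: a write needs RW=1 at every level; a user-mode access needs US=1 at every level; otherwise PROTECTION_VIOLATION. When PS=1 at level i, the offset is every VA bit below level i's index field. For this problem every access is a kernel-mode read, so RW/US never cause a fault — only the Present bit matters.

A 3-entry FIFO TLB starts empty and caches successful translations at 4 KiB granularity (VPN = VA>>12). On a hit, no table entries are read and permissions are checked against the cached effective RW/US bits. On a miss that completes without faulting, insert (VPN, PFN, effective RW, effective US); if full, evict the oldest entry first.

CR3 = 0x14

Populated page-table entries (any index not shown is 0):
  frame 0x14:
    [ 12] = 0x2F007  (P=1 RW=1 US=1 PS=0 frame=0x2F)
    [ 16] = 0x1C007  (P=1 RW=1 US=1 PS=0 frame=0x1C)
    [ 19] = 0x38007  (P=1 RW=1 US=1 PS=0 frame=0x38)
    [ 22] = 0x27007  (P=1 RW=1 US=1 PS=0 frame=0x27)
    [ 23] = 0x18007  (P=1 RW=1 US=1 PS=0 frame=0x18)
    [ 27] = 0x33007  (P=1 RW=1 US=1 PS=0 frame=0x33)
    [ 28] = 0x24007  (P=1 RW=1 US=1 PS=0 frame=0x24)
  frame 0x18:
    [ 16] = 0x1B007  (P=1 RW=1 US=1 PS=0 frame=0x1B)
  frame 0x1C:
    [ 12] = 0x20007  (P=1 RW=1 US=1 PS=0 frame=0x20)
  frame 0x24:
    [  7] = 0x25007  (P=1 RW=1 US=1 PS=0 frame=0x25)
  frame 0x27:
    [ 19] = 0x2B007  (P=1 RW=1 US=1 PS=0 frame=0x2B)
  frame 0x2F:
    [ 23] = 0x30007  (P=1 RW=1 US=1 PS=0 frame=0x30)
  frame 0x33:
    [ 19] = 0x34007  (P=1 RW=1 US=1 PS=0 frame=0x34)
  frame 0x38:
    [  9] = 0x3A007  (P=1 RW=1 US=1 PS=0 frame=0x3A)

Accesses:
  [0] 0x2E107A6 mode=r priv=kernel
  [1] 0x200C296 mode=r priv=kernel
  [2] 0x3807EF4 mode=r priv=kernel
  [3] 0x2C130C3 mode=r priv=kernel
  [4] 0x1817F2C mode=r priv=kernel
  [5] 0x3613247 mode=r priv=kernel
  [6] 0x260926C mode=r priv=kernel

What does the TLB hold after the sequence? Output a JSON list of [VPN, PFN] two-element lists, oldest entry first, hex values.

Walk each access:
#0 VA=0x2E107A6 (r,kernel):
  lvl0: tbl 0x14, slot 23 ⇒ 0x18007 (P1/RW1/US1/PS0)
  lvl1: tbl 0x18, slot 16 ⇒ 0x1B007 (P1/RW1/US1/PS0)
  ✓ 0x1B7A6  — 2 lookups
#1 VA=0x200C296 (r,kernel):
  lvl0: tbl 0x14, slot 16 ⇒ 0x1C007 (P1/RW1/US1/PS0)
  lvl1: tbl 0x1C, slot 12 ⇒ 0x20007 (P1/RW1/US1/PS0)
  ✓ 0x20296  — 2 lookups
#2 VA=0x3807EF4 (r,kernel):
  lvl0: tbl 0x14, slot 28 ⇒ 0x24007 (P1/RW1/US1/PS0)
  lvl1: tbl 0x24, slot 7 ⇒ 0x25007 (P1/RW1/US1/PS0)
  ✓ 0x25EF4  — 2 lookups
#3 VA=0x2C130C3 (r,kernel):
  lvl0: tbl 0x14, slot 22 ⇒ 0x27007 (P1/RW1/US1/PS0)
  lvl1: tbl 0x27, slot 19 ⇒ 0x2B007 (P1/RW1/US1/PS0)
  ✓ 0x2B0C3  — 2 lookups
#4 VA=0x1817F2C (r,kernel):
  lvl0: tbl 0x14, slot 12 ⇒ 0x2F007 (P1/RW1/US1/PS0)
  lvl1: tbl 0x2F, slot 23 ⇒ 0x30007 (P1/RW1/US1/PS0)
  ✓ 0x30F2C  — 2 lookups
#5 VA=0x3613247 (r,kernel):
  lvl0: tbl 0x14, slot 27 ⇒ 0x33007 (P1/RW1/US1/PS0)
  lvl1: tbl 0x33, slot 19 ⇒ 0x34007 (P1/RW1/US1/PS0)
  ✓ 0x34247  — 2 lookups
#6 VA=0x260926C (r,kernel):
  lvl0: tbl 0x14, slot 19 ⇒ 0x38007 (P1/RW1/US1/PS0)
  lvl1: tbl 0x38, slot 9 ⇒ 0x3A007 (P1/RW1/US1/PS0)
  ✓ 0x3A26C  — 2 lookups

TLB: [["0x1817", "0x30"], ["0x3613", "0x34"], ["0x2609", "0x3A"]]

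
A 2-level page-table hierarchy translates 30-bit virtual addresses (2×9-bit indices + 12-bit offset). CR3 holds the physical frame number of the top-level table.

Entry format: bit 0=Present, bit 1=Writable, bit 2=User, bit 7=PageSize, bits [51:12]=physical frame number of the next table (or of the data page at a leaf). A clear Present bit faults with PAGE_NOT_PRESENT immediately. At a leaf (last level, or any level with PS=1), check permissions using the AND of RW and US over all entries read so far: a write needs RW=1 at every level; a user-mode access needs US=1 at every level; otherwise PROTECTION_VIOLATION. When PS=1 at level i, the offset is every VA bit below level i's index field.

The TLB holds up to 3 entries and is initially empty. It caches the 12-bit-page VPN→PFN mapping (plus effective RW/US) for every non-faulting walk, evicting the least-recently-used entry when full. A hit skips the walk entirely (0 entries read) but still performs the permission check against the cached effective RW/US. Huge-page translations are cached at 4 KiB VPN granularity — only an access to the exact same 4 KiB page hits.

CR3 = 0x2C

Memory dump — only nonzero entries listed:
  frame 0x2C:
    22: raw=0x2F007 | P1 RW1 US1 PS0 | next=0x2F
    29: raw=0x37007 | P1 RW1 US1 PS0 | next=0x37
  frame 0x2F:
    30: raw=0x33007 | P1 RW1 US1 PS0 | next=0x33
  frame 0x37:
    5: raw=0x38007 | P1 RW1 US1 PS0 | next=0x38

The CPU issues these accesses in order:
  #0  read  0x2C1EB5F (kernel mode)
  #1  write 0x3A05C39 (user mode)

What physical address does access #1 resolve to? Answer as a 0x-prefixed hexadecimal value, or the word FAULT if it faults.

Trace:
#0 VA=0x2C1EB5F (r,kernel):
  L0: frame=0x2C idx=22 entry=0x2F007 [P=1 RW=1 US=1 PS=0]
  L1: frame=0x2F idx=30 entry=0x33007 [P=1 RW=1 US=1 PS=0]
  → PA=0x33B5F  (2 entries read)
#1 VA=0x3A05C39 (w,user):
  L0: frame=0x2C idx=29 entry=0x37007 [P=1 RW=1 US=1 PS=0]
  L1: frame=0x37 idx=5 entry=0x38007 [P=1 RW=1 US=1 PS=0]
  → PA=0x38C39  (2 entries read)

Access #1 PA: 0x38C39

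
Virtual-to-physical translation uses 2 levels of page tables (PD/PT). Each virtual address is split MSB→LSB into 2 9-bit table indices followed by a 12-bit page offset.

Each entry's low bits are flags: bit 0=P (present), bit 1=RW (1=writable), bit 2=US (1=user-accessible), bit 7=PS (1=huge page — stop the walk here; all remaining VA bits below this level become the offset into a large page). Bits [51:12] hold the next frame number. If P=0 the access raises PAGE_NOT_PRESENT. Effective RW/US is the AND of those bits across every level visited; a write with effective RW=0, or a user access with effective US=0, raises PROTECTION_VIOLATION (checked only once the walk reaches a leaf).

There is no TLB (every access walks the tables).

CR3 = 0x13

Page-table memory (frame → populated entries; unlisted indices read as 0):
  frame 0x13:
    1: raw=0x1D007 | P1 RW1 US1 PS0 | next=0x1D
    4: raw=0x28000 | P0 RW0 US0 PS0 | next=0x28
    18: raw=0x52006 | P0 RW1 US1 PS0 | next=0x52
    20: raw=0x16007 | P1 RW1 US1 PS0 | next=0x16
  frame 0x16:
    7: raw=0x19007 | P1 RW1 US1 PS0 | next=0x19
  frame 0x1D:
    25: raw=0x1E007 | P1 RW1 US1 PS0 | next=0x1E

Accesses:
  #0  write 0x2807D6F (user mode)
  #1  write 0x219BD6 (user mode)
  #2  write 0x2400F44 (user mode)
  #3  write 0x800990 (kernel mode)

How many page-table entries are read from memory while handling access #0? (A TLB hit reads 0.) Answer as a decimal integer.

Walk each access:
#0 VA=0x2807D6F (w,user):
  L0: frame=0x13 idx=20 entry=0x16007 [P=1 RW=1 US=1 PS=0]
  L1: frame=0x16 idx=7 entry=0x19007 [P=1 RW=1 US=1 PS=0]
  → PA=0x19D6F  (2 entries read)
#1 VA=0x219BD6 (w,user):
  L0: frame=0x13 idx=1 entry=0x1D007 [P=1 RW=1 US=1 PS=0]
  L1: frame=0x1D idx=25 entry=0x1E007 [P=1 RW=1 US=1 PS=0]
  → PA=0x1EBD6  (2 entries read)
#2 VA=0x2400F44 (w,user):
  L0: frame=0x13 idx=18 entry=0x52006 [P=0 RW=1 US=1 PS=0]
  → PAGE_NOT_PRESENT  (1 entries read)
#3 VA=0x800990 (w,kernel):
  L0: frame=0x13 idx=4 entry=0x28000 [P=0 RW=0 US=0 PS=0]
  → PAGE_NOT_PRESENT  (1 entries read)

Entries read for #0: 2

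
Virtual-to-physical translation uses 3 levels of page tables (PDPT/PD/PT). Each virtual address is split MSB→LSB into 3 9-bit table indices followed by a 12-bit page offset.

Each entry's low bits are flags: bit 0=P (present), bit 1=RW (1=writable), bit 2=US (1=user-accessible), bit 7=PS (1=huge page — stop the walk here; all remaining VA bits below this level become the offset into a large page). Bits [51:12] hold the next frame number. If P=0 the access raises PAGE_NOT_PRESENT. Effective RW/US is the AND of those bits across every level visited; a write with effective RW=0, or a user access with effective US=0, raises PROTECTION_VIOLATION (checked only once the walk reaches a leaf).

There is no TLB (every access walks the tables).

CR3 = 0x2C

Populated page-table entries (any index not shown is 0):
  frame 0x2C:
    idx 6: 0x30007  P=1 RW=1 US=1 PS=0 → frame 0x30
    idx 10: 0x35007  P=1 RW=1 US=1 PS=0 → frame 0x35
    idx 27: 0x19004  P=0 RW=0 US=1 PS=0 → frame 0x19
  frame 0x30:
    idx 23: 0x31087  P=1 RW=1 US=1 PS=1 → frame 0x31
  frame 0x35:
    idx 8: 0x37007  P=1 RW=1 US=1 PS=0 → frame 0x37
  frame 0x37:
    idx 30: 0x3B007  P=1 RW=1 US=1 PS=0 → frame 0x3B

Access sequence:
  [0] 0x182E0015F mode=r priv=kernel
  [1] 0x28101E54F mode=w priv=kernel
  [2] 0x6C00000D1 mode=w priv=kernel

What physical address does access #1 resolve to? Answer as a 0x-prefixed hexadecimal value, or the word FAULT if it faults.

Walk each access:
#0 VA=0x182E0015F (r,kernel):
  lvl0: tbl 0x2C, slot 6 ⇒ 0x30007 (P1/RW1/US1/PS0)
  lvl1: tbl 0x30, slot 23 ⇒ 0x31087 (P1/RW1/US1/PS1)
  → PA=0x3115F (huge @L1)  (2 entries read)
#1 VA=0x28101E54F (w,kernel):
  lvl0: tbl 0x2C, slot 10 ⇒ 0x35007 (P1/RW1/US1/PS0)
  lvl1: tbl 0x35, slot 8 ⇒ 0x37007 (P1/RW1/US1/PS0)
  lvl2: tbl 0x37, slot 30 ⇒ 0x3B007 (P1/RW1/US1/PS0)
  → PA=0x3B54F  (3 entries read)
#2 VA=0x6C00000D1 (w,kernel):
  lvl0: tbl 0x2C, slot 27 ⇒ 0x19004 (P0/RW0/US1/PS0)
  ✗ PAGE_NOT_PRESENT  [1 reads]

Access #1 PA: 0x3B54F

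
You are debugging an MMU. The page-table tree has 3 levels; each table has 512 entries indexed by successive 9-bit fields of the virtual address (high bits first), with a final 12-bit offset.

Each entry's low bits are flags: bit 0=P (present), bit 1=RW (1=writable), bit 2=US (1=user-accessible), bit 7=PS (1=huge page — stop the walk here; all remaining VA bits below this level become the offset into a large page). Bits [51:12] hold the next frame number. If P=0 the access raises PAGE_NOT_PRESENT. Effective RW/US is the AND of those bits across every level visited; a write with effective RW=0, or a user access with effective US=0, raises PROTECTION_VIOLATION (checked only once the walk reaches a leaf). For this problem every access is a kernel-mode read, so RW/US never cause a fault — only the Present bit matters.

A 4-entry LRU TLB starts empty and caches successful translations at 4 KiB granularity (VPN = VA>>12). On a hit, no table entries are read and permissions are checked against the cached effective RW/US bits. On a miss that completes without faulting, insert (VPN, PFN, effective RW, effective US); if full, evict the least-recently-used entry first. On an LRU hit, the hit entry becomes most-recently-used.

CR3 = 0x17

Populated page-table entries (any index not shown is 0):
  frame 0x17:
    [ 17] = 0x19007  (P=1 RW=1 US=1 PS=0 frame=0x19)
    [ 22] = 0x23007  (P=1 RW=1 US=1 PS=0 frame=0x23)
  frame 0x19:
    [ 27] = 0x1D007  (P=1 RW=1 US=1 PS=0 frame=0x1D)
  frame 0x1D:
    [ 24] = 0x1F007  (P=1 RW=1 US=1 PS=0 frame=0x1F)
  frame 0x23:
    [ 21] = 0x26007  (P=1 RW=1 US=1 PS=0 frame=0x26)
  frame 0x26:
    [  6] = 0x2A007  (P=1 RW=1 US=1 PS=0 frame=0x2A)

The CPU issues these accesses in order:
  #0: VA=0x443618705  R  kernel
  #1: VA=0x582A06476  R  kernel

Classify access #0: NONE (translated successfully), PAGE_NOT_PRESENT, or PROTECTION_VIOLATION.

Trace:
#0 VA=0x443618705 (r,kernel):
  L0: frame=0x17 idx=17 entry=0x19007 [P=1 RW=1 US=1 PS=0]
  L1: frame=0x19 idx=27 entry=0x1D007 [P=1 RW=1 US=1 PS=0]
  L2: frame=0x1D idx=24 entry=0x1F007 [P=1 RW=1 US=1 PS=0]
  → PA=0x1F705  (3 entries read)
#1 VA=0x582A06476 (r,kernel):
  L0: frame=0x17 idx=22 entry=0x23007 [P=1 RW=1 US=1 PS=0]
  L1: frame=0x23 idx=21 entry=0x26007 [P=1 RW=1 US=1 PS=0]
  L2: frame=0x26 idx=6 entry=0x2A007 [P=1 RW=1 US=1 PS=0]
  → PA=0x2A476  (3 entries read)

Access #0 fault: NONE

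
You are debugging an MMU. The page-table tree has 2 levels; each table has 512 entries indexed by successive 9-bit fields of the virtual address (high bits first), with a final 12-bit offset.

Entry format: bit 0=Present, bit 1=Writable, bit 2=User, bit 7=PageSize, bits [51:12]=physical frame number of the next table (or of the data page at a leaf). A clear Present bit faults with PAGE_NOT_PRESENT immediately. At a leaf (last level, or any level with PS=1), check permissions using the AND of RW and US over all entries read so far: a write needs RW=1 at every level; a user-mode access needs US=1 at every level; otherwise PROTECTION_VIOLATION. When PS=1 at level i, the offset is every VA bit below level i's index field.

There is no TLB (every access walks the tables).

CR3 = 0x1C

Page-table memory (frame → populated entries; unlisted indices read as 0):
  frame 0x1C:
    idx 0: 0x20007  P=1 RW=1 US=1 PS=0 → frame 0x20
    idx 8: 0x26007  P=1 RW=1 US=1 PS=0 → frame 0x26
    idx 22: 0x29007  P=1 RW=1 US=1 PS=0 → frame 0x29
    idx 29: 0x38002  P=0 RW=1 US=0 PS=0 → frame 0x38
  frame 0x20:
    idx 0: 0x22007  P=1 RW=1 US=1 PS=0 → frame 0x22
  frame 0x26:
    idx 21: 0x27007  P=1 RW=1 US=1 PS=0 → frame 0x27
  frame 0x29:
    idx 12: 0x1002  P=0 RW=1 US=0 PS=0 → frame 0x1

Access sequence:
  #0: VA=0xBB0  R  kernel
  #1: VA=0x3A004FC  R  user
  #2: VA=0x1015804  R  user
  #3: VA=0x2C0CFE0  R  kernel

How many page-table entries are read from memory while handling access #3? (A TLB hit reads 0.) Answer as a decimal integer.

Per-access translation:
#0 VA=0xBB0 (r,kernel):
  L0 @0x1C[0] → 0x20007  P=1,RW=1,US=1,PS=0
  L1 @0x20[0] → 0x22007  P=1,RW=1,US=1,PS=0
  ✓ 0x22BB0  — 2 lookups
#1 VA=0x3A004FC (r,user):
  L0 @0x1C[29] → 0x38002  P=0,RW=1,US=0,PS=0
  ✗ PAGE_NOT_PRESENT  [1 reads]
#2 VA=0x1015804 (r,user):
  L0 @0x1C[8] → 0x26007  P=1,RW=1,US=1,PS=0
  L1 @0x26[21] → 0x27007  P=1,RW=1,US=1,PS=0
  ✓ 0x27804  — 2 lookups
#3 VA=0x2C0CFE0 (r,kernel):
  L0 @0x1C[22] → 0x29007  P=1,RW=1,US=1,PS=0
  L1 @0x29[12] → 0x1002  P=0,RW=1,US=0,PS=0
  ✗ PAGE_NOT_PRESENT  [2 reads]

Entries read for #3: 2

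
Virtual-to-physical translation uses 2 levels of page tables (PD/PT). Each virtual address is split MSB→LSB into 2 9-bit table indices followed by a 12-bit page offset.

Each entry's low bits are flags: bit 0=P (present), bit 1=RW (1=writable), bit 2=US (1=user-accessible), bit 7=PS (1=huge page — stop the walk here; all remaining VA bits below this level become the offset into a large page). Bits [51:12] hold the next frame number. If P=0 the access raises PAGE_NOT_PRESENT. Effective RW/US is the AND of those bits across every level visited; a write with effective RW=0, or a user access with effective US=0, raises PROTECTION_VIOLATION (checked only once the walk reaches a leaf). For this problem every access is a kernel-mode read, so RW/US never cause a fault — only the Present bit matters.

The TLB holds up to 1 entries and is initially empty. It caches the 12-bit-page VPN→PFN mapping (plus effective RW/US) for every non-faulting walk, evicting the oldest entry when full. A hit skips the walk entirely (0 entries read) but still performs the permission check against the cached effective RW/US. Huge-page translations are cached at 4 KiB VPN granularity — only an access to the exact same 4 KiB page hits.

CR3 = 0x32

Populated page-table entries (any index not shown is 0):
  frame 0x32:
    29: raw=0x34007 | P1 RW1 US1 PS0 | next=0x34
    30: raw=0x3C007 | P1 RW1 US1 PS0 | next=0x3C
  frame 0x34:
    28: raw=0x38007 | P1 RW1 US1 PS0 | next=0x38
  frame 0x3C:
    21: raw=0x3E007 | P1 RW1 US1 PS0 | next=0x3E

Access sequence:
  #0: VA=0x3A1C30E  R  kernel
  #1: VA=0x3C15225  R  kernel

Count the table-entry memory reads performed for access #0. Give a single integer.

Per-access translation:
#0 VA=0x3A1C30E (r,kernel):
  L0 @0x32[29] → 0x34007  P=1,RW=1,US=1,PS=0
  L1 @0x34[28] → 0x38007  P=1,RW=1,US=1,PS=0
  ⇒ phys 0x3830E  [2 reads]
#1 VA=0x3C15225 (r,kernel):
  L0 @0x32[30] → 0x3C007  P=1,RW=1,US=1,PS=0
  L1 @0x3C[21] → 0x3E007  P=1,RW=1,US=1,PS=0
  ⇒ phys 0x3E225  [2 reads]

Entries read for #0: 2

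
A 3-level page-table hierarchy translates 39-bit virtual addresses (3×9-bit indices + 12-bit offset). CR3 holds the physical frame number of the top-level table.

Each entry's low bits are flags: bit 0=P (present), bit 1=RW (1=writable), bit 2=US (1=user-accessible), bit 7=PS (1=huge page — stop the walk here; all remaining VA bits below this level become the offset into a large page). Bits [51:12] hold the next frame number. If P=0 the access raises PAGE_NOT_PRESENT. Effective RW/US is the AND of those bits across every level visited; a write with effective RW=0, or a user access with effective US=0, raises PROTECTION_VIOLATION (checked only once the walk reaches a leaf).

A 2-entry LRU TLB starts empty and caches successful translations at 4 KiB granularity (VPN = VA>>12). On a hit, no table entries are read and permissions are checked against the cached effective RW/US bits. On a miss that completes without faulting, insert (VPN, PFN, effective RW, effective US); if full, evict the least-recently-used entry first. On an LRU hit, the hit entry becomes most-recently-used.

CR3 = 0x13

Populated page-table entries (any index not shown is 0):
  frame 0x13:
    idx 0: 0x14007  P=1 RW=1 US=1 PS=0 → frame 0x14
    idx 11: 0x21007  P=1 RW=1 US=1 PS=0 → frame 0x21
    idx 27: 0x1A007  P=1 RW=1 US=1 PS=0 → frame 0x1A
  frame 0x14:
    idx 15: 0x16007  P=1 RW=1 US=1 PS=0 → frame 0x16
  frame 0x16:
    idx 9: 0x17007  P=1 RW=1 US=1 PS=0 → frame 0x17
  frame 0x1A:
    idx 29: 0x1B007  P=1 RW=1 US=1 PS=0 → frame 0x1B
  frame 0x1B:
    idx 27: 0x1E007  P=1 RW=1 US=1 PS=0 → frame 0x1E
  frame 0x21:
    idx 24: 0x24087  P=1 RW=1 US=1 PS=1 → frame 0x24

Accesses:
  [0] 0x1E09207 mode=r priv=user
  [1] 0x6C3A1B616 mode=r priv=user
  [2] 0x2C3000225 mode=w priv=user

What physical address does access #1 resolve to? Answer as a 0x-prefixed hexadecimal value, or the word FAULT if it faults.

Walk each access:
#0 VA=0x1E09207 (r,user):
  lvl0: tbl 0x13, slot 0 ⇒ 0x14007 (P1/RW1/US1/PS0)
  lvl1: tbl 0x14, slot 15 ⇒ 0x16007 (P1/RW1/US1/PS0)
  lvl2: tbl 0x16, slot 9 ⇒ 0x17007 (P1/RW1/US1/PS0)
  ⇒ phys 0x17207  [3 reads]
#1 VA=0x6C3A1B616 (r,user):
  lvl0: tbl 0x13, slot 27 ⇒ 0x1A007 (P1/RW1/US1/PS0)
  lvl1: tbl 0x1A, slot 29 ⇒ 0x1B007 (P1/RW1/US1/PS0)
  lvl2: tbl 0x1B, slot 27 ⇒ 0x1E007 (P1/RW1/US1/PS0)
  ⇒ phys 0x1E616  [3 reads]
#2 VA=0x2C3000225 (w,user):
  lvl0: tbl 0x13, slot 11 ⇒ 0x21007 (P1/RW1/US1/PS0)
  lvl1: tbl 0x21, slot 24 ⇒ 0x24087 (P1/RW1/US1/PS1)
  ⇒ phys 0x24225 (huge @L1)  [2 reads]

Access #1 PA: 0x1E616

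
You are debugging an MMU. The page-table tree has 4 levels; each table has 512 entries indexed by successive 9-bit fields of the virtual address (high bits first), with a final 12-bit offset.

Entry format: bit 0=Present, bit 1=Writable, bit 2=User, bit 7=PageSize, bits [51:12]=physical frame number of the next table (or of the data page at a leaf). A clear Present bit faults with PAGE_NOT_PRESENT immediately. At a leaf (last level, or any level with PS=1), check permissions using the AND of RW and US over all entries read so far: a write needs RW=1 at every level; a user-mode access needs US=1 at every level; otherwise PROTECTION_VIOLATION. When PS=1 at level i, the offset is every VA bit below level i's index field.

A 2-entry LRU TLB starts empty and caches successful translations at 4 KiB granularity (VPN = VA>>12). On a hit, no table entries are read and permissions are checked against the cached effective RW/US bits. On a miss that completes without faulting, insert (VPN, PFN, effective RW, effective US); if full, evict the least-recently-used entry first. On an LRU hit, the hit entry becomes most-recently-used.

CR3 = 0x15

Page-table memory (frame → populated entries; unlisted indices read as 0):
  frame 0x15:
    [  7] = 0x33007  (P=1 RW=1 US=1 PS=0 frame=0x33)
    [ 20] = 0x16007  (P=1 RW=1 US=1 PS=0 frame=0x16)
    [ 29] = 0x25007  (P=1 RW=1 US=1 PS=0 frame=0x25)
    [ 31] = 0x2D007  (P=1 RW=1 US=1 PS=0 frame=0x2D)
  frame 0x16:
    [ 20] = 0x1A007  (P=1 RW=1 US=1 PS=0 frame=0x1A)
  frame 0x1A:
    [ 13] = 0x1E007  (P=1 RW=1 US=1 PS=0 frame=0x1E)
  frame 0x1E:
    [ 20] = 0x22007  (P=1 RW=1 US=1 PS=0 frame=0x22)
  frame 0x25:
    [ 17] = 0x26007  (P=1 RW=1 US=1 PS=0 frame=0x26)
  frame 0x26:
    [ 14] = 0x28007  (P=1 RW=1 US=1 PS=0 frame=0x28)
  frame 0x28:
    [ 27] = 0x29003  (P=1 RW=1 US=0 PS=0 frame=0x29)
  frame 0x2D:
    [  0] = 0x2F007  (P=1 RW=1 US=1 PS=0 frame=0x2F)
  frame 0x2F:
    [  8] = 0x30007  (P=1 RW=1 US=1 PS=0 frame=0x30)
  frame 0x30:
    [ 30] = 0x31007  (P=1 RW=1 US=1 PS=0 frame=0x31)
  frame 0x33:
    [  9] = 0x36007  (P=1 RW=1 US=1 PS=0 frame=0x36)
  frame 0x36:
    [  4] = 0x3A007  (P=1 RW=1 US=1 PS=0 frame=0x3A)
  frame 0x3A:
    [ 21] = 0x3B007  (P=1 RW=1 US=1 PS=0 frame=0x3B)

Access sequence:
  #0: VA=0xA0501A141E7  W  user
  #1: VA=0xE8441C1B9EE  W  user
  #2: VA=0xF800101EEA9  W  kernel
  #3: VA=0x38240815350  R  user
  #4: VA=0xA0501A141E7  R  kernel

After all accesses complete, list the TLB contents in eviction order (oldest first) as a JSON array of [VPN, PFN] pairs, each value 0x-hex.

Per-access translation:
#0 VA=0xA0501A141E7 (w,user):
  L0: frame=0x15 idx=20 entry=0x16007 [P=1 RW=1 US=1 PS=0]
  L1: frame=0x16 idx=20 entry=0x1A007 [P=1 RW=1 US=1 PS=0]
  L2: frame=0x1A idx=13 entry=0x1E007 [P=1 RW=1 US=1 PS=0]
  L3: frame=0x1E idx=20 entry=0x22007 [P=1 RW=1 US=1 PS=0]
  ⇒ phys 0x221E7  [4 reads]
#1 VA=0xE8441C1B9EE (w,user):
  L0: frame=0x15 idx=29 entry=0x25007 [P=1 RW=1 US=1 PS=0]
  L1: frame=0x25 idx=17 entry=0x26007 [P=1 RW=1 US=1 PS=0]
  L2: frame=0x26 idx=14 entry=0x28007 [P=1 RW=1 US=1 PS=0]
  L3: frame=0x28 idx=27 entry=0x29003 [P=1 RW=1 US=0 PS=0]
  → PROTECTION_VIOLATION  (4 entries read)
#2 VA=0xF800101EEA9 (w,kernel):
  L0: frame=0x15 idx=31 entry=0x2D007 [P=1 RW=1 US=1 PS=0]
  L1: frame=0x2D idx=0 entry=0x2F007 [P=1 RW=1 US=1 PS=0]
  L2: frame=0x2F idx=8 entry=0x30007 [P=1 RW=1 US=1 PS=0]
  L3: frame=0x30 idx=30 entry=0x31007 [P=1 RW=1 US=1 PS=0]
  ⇒ phys 0x31EA9  [4 reads]
#3 VA=0x38240815350 (r,user):
  L0: frame=0x15 idx=7 entry=0x33007 [P=1 RW=1 US=1 PS=0]
  L1: frame=0x33 idx=9 entry=0x36007 [P=1 RW=1 US=1 PS=0]
  L2: frame=0x36 idx=4 entry=0x3A007 [P=1 RW=1 US=1 PS=0]
  L3: frame=0x3A idx=21 entry=0x3B007 [P=1 RW=1 US=1 PS=0]
  ⇒ phys 0x3B350  [4 reads]
#4 VA=0xA0501A141E7 (r,kernel):
  L0: frame=0x15 idx=20 entry=0x16007 [P=1 RW=1 US=1 PS=0]
  L1: frame=0x16 idx=20 entry=0x1A007 [P=1 RW=1 US=1 PS=0]
  L2: frame=0x1A idx=13 entry=0x1E007 [P=1 RW=1 US=1 PS=0]
  L3: frame=0x1E idx=20 entry=0x22007 [P=1 RW=1 US=1 PS=0]
  ⇒ phys 0x221E7  [4 reads]

TLB: [["0x38240815", "0x3B"], ["0xA0501A14", "0x22"]]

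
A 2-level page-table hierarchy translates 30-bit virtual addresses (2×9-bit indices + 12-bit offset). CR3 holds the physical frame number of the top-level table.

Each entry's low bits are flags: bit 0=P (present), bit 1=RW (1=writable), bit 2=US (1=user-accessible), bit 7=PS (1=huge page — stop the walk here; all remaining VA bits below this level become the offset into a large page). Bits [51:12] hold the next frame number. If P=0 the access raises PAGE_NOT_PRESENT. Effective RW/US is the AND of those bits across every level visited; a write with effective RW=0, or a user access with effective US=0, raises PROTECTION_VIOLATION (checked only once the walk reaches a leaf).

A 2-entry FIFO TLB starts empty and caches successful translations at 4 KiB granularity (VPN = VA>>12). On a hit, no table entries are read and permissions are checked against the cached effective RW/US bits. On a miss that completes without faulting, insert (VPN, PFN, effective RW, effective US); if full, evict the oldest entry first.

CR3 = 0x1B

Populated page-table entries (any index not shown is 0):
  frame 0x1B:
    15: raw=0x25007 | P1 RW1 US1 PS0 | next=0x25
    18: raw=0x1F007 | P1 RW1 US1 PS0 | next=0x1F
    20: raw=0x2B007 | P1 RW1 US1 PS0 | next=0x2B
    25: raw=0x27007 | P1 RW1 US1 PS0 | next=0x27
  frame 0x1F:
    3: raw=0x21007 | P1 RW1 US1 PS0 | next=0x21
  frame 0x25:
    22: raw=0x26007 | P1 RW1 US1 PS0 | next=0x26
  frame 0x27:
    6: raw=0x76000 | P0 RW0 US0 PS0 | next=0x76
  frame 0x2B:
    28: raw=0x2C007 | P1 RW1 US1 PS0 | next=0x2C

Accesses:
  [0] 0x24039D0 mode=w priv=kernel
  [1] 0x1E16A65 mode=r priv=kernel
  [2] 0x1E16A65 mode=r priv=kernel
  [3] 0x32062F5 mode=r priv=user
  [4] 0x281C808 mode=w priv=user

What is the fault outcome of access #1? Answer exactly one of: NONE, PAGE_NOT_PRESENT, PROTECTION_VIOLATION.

Per-access translation:
#0 VA=0x24039D0 (w,kernel):
  lvl0: tbl 0x1B, slot 18 ⇒ 0x1F007 (P1/RW1/US1/PS0)
  lvl1: tbl 0x1F, slot 3 ⇒ 0x21007 (P1/RW1/US1/PS0)
  ✓ 0x219D0  — 2 lookups
#1 VA=0x1E16A65 (r,kernel):
  lvl0: tbl 0x1B, slot 15 ⇒ 0x25007 (P1/RW1/US1/PS0)
  lvl1: tbl 0x25, slot 22 ⇒ 0x26007 (P1/RW1/US1/PS0)
  ✓ 0x26A65  — 2 lookups
#2 VA=0x1E16A65 (r,kernel):
  TLB hit vpn=0x1E16 → PA=0x26A65
#3 VA=0x32062F5 (r,user):
  lvl0: tbl 0x1B, slot 25 ⇒ 0x27007 (P1/RW1/US1/PS0)
  lvl1: tbl 0x27, slot 6 ⇒ 0x76000 (P0/RW0/US0/PS0)
  ⇒ fault: PAGE_NOT_PRESENT  — 2 lookups
#4 VA=0x281C808 (w,user):
  lvl0: tbl 0x1B, slot 20 ⇒ 0x2B007 (P1/RW1/US1/PS0)
  lvl1: tbl 0x2B, slot 28 ⇒ 0x2C007 (P1/RW1/US1/PS0)
  ✓ 0x2C808  — 2 lookups

Access #1 fault: NONE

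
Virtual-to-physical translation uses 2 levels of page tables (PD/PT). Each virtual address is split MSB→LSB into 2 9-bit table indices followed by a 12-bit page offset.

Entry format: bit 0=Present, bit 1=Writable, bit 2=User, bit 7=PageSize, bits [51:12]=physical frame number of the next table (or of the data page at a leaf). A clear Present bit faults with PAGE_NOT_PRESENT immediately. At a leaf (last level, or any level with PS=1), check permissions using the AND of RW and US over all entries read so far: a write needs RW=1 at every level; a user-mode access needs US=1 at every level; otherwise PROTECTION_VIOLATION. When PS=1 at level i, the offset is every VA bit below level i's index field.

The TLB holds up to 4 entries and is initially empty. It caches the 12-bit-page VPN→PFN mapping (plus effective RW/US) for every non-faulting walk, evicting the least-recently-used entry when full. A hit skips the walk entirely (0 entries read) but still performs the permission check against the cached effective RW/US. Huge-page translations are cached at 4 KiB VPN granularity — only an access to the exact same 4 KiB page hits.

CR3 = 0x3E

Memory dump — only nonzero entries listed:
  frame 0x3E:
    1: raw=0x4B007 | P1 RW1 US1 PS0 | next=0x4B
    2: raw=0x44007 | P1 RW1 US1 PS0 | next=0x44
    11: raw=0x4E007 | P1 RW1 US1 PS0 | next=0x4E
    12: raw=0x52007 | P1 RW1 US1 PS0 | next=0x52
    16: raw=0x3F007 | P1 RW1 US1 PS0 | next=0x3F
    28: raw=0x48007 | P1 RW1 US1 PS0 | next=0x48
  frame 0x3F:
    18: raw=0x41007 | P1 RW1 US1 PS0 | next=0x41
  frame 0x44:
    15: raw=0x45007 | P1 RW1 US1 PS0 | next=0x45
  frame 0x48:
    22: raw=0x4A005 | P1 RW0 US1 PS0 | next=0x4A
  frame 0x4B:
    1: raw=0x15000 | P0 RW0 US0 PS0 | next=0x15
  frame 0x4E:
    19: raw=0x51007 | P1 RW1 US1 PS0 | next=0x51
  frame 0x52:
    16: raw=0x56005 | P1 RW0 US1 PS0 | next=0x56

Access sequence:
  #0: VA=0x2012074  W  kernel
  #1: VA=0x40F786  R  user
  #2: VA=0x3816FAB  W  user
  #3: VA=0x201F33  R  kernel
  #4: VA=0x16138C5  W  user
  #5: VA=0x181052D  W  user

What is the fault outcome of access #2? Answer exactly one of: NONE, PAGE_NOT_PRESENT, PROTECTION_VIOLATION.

Walk each access:
#0 VA=0x2012074 (w,kernel):
  [0] read 0x3E idx=16: raw=0x3F007 flags P=1 W=1 U=1 S=0
  [1] read 0x3F idx=18: raw=0x41007 flags P=1 W=1 U=1 S=0
  ✓ 0x41074  — 2 lookups
#1 VA=0x40F786 (r,user):
  [0] read 0x3E idx=2: raw=0x44007 flags P=1 W=1 U=1 S=0
  [1] read 0x44 idx=15: raw=0x45007 flags P=1 W=1 U=1 S=0
  ✓ 0x45786  — 2 lookups
#2 VA=0x3816FAB (w,user):
  [0] read 0x3E idx=28: raw=0x48007 flags P=1 W=1 U=1 S=0
  [1] read 0x48 idx=22: raw=0x4A005 flags P=1 W=0 U=1 S=0
  → PROTECTION_VIOLATION  (2 entries read)
#3 VA=0x201F33 (r,kernel):
  [0] read 0x3E idx=1: raw=0x4B007 flags P=1 W=1 U=1 S=0
  [1] read 0x4B idx=1: raw=0x15000 flags P=0 W=0 U=0 S=0
  → PAGE_NOT_PRESENT  (2 entries read)
#4 VA=0x16138C5 (w,user):
  [0] read 0x3E idx=11: raw=0x4E007 flags P=1 W=1 U=1 S=0
  [1] read 0x4E idx=19: raw=0x51007 flags P=1 W=1 U=1 S=0
  ✓ 0x518C5  — 2 lookups
#5 VA=0x181052D (w,user):
  [0] read 0x3E idx=12: raw=0x52007 flags P=1 W=1 U=1 S=0
  [1] read 0x52 idx=16: raw=0x56005 flags P=1 W=0 U=1 S=0
  → PROTECTION_VIOLATION  (2 entries read)

Access #2 fault: PROTECTION_VIOLATION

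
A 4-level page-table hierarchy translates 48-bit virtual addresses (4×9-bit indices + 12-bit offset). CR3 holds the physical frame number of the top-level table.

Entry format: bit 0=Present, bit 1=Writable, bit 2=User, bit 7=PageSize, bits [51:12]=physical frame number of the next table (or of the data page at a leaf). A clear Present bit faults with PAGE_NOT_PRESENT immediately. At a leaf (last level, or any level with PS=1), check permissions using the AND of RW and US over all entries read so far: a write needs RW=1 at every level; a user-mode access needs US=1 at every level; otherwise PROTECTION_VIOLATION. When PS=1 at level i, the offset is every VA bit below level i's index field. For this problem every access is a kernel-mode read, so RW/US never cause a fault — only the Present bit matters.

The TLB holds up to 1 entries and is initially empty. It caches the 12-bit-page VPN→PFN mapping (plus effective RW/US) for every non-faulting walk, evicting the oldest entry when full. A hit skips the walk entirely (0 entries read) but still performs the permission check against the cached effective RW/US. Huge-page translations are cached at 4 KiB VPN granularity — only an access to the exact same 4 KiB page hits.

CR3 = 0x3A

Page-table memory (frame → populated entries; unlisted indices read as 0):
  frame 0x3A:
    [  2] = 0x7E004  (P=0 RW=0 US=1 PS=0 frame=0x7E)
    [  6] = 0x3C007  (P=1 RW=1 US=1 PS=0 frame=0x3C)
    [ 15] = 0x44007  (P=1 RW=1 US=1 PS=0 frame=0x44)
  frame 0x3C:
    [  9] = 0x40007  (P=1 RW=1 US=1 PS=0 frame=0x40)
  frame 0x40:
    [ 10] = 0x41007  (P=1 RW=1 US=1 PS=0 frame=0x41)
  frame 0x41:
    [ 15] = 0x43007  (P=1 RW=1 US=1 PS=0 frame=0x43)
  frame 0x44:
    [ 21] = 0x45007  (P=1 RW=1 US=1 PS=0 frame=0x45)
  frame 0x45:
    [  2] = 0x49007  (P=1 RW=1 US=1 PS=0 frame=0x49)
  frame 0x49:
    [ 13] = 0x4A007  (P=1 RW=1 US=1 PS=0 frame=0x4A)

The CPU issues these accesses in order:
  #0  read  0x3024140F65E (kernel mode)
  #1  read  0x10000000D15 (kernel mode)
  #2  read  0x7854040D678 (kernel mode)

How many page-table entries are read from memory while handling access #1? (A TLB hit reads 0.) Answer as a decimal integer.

Trace:
#0 VA=0x3024140F65E (r,kernel):
  [0] read 0x3A idx=6: raw=0x3C007 flags P=1 W=1 U=1 S=0
  [1] read 0x3C idx=9: raw=0x40007 flags P=1 W=1 U=1 S=0
  [2] read 0x40 idx=10: raw=0x41007 flags P=1 W=1 U=1 S=0
  [3] read 0x41 idx=15: raw=0x43007 flags P=1 W=1 U=1 S=0
  → PA=0x4365E  (4 entries read)
#1 VA=0x10000000D15 (r,kernel):
  [0] read 0x3A idx=2: raw=0x7E004 flags P=0 W=0 U=1 S=0
  → PAGE_NOT_PRESENT  (1 entries read)
#2 VA=0x7854040D678 (r,kernel):
  [0] read 0x3A idx=15: raw=0x44007 flags P=1 W=1 U=1 S=0
  [1] read 0x44 idx=21: raw=0x45007 flags P=1 W=1 U=1 S=0
  [2] read 0x45 idx=2: raw=0x49007 flags P=1 W=1 U=1 S=0
  [3] read 0x49 idx=13: raw=0x4A007 flags P=1 W=1 U=1 S=0
  → PA=0x4A678  (4 entries read)

Entries read for #1: 1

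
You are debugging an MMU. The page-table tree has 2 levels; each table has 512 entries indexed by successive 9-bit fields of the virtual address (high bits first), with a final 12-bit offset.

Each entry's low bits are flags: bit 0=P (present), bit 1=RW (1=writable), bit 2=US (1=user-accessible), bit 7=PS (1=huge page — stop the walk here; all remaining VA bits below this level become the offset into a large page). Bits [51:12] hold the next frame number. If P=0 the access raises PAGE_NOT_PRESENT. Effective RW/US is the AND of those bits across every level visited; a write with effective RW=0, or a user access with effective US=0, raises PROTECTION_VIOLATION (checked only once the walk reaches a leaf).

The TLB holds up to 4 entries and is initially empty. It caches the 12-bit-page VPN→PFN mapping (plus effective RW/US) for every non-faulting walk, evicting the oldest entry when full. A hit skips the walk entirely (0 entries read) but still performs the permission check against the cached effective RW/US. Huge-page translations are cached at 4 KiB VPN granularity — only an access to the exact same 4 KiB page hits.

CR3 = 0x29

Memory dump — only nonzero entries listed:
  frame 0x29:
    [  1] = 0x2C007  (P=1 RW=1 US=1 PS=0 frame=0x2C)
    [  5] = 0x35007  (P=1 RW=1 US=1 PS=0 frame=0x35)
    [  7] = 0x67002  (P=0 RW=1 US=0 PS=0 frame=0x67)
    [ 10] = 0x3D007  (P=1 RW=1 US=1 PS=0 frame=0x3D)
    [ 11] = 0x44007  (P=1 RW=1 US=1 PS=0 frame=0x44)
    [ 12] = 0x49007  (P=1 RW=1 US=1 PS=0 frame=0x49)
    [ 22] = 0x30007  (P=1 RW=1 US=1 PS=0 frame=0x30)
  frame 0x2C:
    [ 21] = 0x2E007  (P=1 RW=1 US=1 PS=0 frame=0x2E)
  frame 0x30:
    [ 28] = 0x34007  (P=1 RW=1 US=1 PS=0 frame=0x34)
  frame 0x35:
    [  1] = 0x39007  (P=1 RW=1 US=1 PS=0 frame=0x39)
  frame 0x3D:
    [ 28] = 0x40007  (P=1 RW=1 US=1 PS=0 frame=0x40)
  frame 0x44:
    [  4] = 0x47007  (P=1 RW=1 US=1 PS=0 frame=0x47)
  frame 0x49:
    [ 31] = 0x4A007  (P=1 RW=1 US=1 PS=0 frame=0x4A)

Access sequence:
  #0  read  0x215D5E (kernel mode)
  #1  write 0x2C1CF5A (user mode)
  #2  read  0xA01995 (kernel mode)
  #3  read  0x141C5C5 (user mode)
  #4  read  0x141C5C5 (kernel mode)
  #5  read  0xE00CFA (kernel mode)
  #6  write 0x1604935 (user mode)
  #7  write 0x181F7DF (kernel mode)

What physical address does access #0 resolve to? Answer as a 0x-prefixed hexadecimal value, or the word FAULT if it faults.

Trace:
#0 VA=0x215D5E (r,kernel):
  [0] read 0x29 idx=1: raw=0x2C007 flags P=1 W=1 U=1 S=0
  [1] read 0x2C idx=21: raw=0x2E007 flags P=1 W=1 U=1 S=0
  ✓ 0x2ED5E  — 2 lookups
#1 VA=0x2C1CF5A (w,user):
  [0] read 0x29 idx=22: raw=0x30007 flags P=1 W=1 U=1 S=0
  [1] read 0x30 idx=28: raw=0x34007 flags P=1 W=1 U=1 S=0
  ✓ 0x34F5A  — 2 lookups
#2 VA=0xA01995 (r,kernel):
  [0] read 0x29 idx=5: raw=0x35007 flags P=1 W=1 U=1 S=0
  [1] read 0x35 idx=1: raw=0x39007 flags P=1 W=1 U=1 S=0
  ✓ 0x39995  — 2 lookups
#3 VA=0x141C5C5 (r,user):
  [0] read 0x29 idx=10: raw=0x3D007 flags P=1 W=1 U=1 S=0
  [1] read 0x3D idx=28: raw=0x40007 flags P=1 W=1 U=1 S=0
  ✓ 0x405C5  — 2 lookups
#4 VA=0x141C5C5 (r,kernel):
  TLB hit vpn=0x141C → PA=0x405C5
#5 VA=0xE00CFA (r,kernel):
  [0] read 0x29 idx=7: raw=0x67002 flags P=0 W=1 U=0 S=0
  ⇒ fault: PAGE_NOT_PRESENT  — 1 lookups
#6 VA=0x1604935 (w,user):
  [0] read 0x29 idx=11: raw=0x44007 flags P=1 W=1 U=1 S=0
  [1] read 0x44 idx=4: raw=0x47007 flags P=1 W=1 U=1 S=0
  ✓ 0x47935  — 2 lookups
#7 VA=0x181F7DF (w,kernel):
  [0] read 0x29 idx=12: raw=0x49007 flags P=1 W=1 U=1 S=0
  [1] read 0x49 idx=31: raw=0x4A007 flags P=1 W=1 U=1 S=0
  ✓ 0x4A7DF  — 2 lookups

Access #0 PA: 0x2ED5E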